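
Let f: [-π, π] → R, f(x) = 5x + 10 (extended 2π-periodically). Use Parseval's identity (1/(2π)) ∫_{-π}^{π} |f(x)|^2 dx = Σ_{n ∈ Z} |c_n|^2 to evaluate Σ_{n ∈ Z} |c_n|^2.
Σ |c_n|^2 = 25π^2/3 + 100

Expand and integrate term by term over [-π, π]:
  ∫ (5x)^2 dx = 25·(2π^3/3); ∫ 2·5·(10)·x dx = 0 (odd integrand); ∫ 10^2 dx = 100·2π.
So (1/(2π)) ∫_{-π}^{π} (5x + 10)^2 dx = 25π^2/3 + 100 = 25π^2/3 + 100.
Parseval ⇒ Σ |c_n|^2 = 25π^2/3 + 100.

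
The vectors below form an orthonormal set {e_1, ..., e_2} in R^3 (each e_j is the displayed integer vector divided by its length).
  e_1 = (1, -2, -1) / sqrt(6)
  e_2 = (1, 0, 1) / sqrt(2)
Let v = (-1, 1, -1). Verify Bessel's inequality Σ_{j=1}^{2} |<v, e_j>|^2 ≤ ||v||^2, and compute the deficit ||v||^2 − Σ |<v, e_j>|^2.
Σ |<v, e_j>|^2 = 8/3; ||v||^2 = 3; deficit = 1/3

Write each e_j = u_j / sqrt(<u_j, u_j>) where u_j is the displayed integer vector. Then <v, e_j> = <v, u_j> / sqrt(<u_j, u_j>), so |<v, e_j>|^2 = <v, u_j>^2 / <u_j, u_j>.
Coefficients: <v, e_1> = -2/sqrt(6), <v, e_2> = -2/sqrt(2).
Square and sum: Σ |<v, e_j>|^2 = 8/3.
Compute ||v||^2 = v·v = 3.
Deficit = 3 − 8/3 = 1/3 ≥ 0, confirming Bessel's inequality. (The deficit equals ||v − Σ <v,e_j> e_j||^2, the squared distance from v to span{e_j}.)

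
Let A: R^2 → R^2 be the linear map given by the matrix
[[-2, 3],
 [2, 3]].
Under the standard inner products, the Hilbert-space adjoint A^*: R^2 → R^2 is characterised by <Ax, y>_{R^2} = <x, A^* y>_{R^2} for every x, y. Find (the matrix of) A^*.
A^* = A^T =
[[-2, 2],
 [3, 3]]

For real matrices with standard dot products, the defining identity <Ax, y> = <x, A^* y> gives (Ax)^T y = x^T (A^*) y, i.e. x^T A^T y = x^T (A^*) y. Since this holds for all x, y, we must have A^* = A^T. Therefore
A^* =
[[-2, 2],
 [3, 3]].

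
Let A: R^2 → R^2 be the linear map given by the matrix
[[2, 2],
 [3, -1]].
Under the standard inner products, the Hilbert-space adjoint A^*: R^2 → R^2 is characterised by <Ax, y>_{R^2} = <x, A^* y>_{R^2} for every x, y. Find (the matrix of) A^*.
A^* = A^T =
[[2, 3],
 [2, -1]]

For real matrices with standard dot products, the defining identity <Ax, y> = <x, A^* y> gives (Ax)^T y = x^T (A^*) y, i.e. x^T A^T y = x^T (A^*) y. Since this holds for all x, y, we must have A^* = A^T. Therefore
A^* =
[[2, 3],
 [2, -1]].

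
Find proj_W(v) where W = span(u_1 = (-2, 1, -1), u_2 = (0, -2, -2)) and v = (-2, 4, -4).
proj_W(v) = (-4, 2, -2)

Set up U = [u_1 | ... | u_2] ∈ R^(3×2). The projector onto W = col(U) is P = U (U^T U)^(-1) U^T.
Compute U^T U =
  [6, 0]
  [0, 8],
and U^T v = (12, 0).
Solve U^T U · c = U^T v for the coefficients: c = (2, 0). The projection is proj_W(v) = U c.
Check: (v - proj_W(v)) · u_1 = 0  (should be 0).
Check: (v - proj_W(v)) · u_2 = 0  (should be 0).
Result: proj_W(v) = (-4, 2, -2).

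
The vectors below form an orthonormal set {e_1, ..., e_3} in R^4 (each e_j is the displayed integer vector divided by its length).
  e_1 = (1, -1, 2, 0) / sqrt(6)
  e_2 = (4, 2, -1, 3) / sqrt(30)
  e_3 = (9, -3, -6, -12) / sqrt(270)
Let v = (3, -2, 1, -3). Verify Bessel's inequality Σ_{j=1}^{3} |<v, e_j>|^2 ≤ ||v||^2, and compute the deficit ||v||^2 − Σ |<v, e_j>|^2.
Σ |<v, e_j>|^2 = 23; ||v||^2 = 23; deficit = 0

Write each e_j = u_j / sqrt(<u_j, u_j>) where u_j is the displayed integer vector. Then <v, e_j> = <v, u_j> / sqrt(<u_j, u_j>), so |<v, e_j>|^2 = <v, u_j>^2 / <u_j, u_j>.
Coefficients: <v, e_1> = 7/sqrt(6), <v, e_2> = -2/sqrt(30), <v, e_3> = 63/sqrt(270).
Square and sum: Σ |<v, e_j>|^2 = 23.
Compute ||v||^2 = v·v = 23.
Deficit = 23 − 23 = 0 ≥ 0, confirming Bessel's inequality. (The deficit equals ||v − Σ <v,e_j> e_j||^2, the squared distance from v to span{e_j}.)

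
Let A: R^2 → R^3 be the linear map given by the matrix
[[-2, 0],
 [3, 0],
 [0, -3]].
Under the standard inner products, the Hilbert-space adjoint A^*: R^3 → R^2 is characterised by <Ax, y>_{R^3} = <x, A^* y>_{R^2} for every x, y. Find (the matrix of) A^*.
A^* = A^T =
[[-2, 3, 0],
 [0, 0, -3]]

For real matrices with standard dot products, the defining identity <Ax, y> = <x, A^* y> gives (Ax)^T y = x^T (A^*) y, i.e. x^T A^T y = x^T (A^*) y. Since this holds for all x, y, we must have A^* = A^T. Therefore
A^* =
[[-2, 3, 0],
 [0, 0, -3]].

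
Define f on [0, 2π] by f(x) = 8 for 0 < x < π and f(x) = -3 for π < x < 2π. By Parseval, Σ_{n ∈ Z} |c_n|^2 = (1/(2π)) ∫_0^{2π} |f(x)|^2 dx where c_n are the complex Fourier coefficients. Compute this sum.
Σ |c_n|^2 = 73/2

Parseval equates the L^2 energy of f (normalised by 1/(2π)) with the ℓ^2 sum of its Fourier coefficients: (1/(2π)) ∫_0^{2π} |f|^2 = Σ |c_n|^2.
Compute the left side: (1/(2π)) [∫_0^π 8^2 dx + ∫_π^{2π} (-3)^2 dx] = (1/(2π)) · (64π + 9π) = (64 + 9)/2 = 73/2.
So Σ_{n ∈ Z} |c_n|^2 = 73/2.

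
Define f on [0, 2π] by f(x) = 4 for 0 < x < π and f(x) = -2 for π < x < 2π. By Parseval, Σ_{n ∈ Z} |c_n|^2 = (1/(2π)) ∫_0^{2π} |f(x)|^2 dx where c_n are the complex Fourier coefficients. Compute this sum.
Σ |c_n|^2 = 10

Parseval equates the L^2 energy of f (normalised by 1/(2π)) with the ℓ^2 sum of its Fourier coefficients: (1/(2π)) ∫_0^{2π} |f|^2 = Σ |c_n|^2.
Compute the left side: (1/(2π)) [∫_0^π 4^2 dx + ∫_π^{2π} (-2)^2 dx] = (1/(2π)) · (16π + 4π) = (16 + 4)/2 = 10.
So Σ_{n ∈ Z} |c_n|^2 = 10.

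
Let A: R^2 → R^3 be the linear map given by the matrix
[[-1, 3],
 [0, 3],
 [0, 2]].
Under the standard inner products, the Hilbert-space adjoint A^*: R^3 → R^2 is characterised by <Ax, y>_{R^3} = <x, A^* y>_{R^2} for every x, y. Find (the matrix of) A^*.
A^* = A^T =
[[-1, 0, 0],
 [3, 3, 2]]

For real matrices with standard dot products, the defining identity <Ax, y> = <x, A^* y> gives (Ax)^T y = x^T (A^*) y, i.e. x^T A^T y = x^T (A^*) y. Since this holds for all x, y, we must have A^* = A^T. Therefore
A^* =
[[-1, 0, 0],
 [3, 3, 2]].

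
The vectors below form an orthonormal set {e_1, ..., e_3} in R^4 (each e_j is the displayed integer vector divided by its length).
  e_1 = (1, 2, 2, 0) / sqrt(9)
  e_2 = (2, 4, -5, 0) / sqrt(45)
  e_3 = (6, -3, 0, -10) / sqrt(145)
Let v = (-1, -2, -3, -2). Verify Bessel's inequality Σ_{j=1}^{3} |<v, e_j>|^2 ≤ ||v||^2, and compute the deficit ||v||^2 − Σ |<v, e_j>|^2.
Σ |<v, e_j>|^2 = 486/29; ||v||^2 = 18; deficit = 36/29

Write each e_j = u_j / sqrt(<u_j, u_j>) where u_j is the displayed integer vector. Then <v, e_j> = <v, u_j> / sqrt(<u_j, u_j>), so |<v, e_j>|^2 = <v, u_j>^2 / <u_j, u_j>.
Coefficients: <v, e_1> = -11/sqrt(9), <v, e_2> = 5/sqrt(45), <v, e_3> = 20/sqrt(145).
Square and sum: Σ |<v, e_j>|^2 = 486/29.
Compute ||v||^2 = v·v = 18.
Deficit = 18 − 486/29 = 36/29 ≥ 0, confirming Bessel's inequality. (The deficit equals ||v − Σ <v,e_j> e_j||^2, the squared distance from v to span{e_j}.)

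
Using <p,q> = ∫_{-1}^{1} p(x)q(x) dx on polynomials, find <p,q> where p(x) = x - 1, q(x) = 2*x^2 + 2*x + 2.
<p,q> = -4

Expand the product: p(x)·q(x) = 2*x^3 - 2.
∫_{-1}^{1} of each monomial x^k gives [2/(k+1) if k even, 0 if k odd]. Integrating term-by-term (or equivalently evaluating the antiderivative F(x) = x^4/2 - 2*x at the endpoints):
  F(1) − F(−1) = -3/2 − (5/2) = -4.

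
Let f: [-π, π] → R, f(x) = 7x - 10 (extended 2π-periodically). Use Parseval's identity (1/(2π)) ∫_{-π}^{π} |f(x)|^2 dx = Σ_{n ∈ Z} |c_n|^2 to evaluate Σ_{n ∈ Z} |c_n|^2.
Σ |c_n|^2 = 49π^2/3 + 100

Expand and integrate term by term over [-π, π]:
  ∫ (7x)^2 dx = 49·(2π^3/3); ∫ 2·7·(-10)·x dx = 0 (odd integrand); ∫ (-10)^2 dx = 100·2π.
So (1/(2π)) ∫_{-π}^{π} (7x - 10)^2 dx = 49π^2/3 + 100 = 49π^2/3 + 100.
Parseval ⇒ Σ |c_n|^2 = 49π^2/3 + 100.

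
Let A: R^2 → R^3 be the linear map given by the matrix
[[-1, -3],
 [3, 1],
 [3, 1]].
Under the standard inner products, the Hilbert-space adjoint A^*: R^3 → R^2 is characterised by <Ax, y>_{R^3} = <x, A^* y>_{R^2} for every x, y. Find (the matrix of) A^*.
A^* = A^T =
[[-1, 3, 3],
 [-3, 1, 1]]

For real matrices with standard dot products, the defining identity <Ax, y> = <x, A^* y> gives (Ax)^T y = x^T (A^*) y, i.e. x^T A^T y = x^T (A^*) y. Since this holds for all x, y, we must have A^* = A^T. Therefore
A^* =
[[-1, 3, 3],
 [-3, 1, 1]].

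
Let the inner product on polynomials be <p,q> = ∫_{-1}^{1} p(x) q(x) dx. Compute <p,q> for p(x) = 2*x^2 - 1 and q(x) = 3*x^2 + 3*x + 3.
<p,q> = -8/5

Expand the product: p(x)·q(x) = 6*x^4 + 6*x^3 + 3*x^2 - 3*x - 3.
∫_{-1}^{1} of each monomial x^k gives [2/(k+1) if k even, 0 if k odd]. Integrating term-by-term (or equivalently evaluating the antiderivative F(x) = 6*x^5/5 + 3*x^4/2 + x^3 - 3*x^2/2 - 3*x at the endpoints):
  F(1) − F(−1) = -4/5 − (4/5) = -8/5.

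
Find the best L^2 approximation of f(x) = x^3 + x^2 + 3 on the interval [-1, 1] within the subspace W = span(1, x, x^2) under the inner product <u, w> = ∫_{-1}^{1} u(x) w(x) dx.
g(x) = x^2 + 3*x/5 + 3

The best approximation g ∈ W is the orthogonal projection of f onto W. Writing g = a_0 + a_1 x + a_2 x^2, the coefficients solve the normal equations G · a = b where
  G_{ij} = <φ_i, φ_j> and b_i = <f, φ_i>, with φ_0 = 1, φ_1 = x, φ_2 = x^2.
G =
  [2, 0, 2/3]
  [0, 2/3, 0]
  [2/3, 0, 2/5],
b = (20/3, 2/5, 12/5).
Solving gives a_0 = 3, a_1 = 3/5, a_2 = 1, so
  g(x) = x^2 + 3*x/5 + 3.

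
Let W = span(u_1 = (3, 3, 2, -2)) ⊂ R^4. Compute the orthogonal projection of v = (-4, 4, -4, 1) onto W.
proj_W(v) = (-15/13, -15/13, -10/13, 10/13)

Set up U = [u_1 | ... | u_1] ∈ R^(4×1). The projector onto W = col(U) is P = U (U^T U)^(-1) U^T.
Compute U^T U =
  [26],
and U^T v = (-10).
Solve U^T U · c = U^T v for the coefficients: c = (-5/13). The projection is proj_W(v) = U c.
Check: (v - proj_W(v)) · u_1 = 0  (should be 0).
Result: proj_W(v) = (-15/13, -15/13, -10/13, 10/13).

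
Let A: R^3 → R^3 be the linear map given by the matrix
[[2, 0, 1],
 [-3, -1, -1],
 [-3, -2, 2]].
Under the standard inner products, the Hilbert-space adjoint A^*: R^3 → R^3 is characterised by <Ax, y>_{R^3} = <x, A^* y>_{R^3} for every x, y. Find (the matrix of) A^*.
A^* = A^T =
[[2, -3, -3],
 [0, -1, -2],
 [1, -1, 2]]

For real matrices with standard dot products, the defining identity <Ax, y> = <x, A^* y> gives (Ax)^T y = x^T (A^*) y, i.e. x^T A^T y = x^T (A^*) y. Since this holds for all x, y, we must have A^* = A^T. Therefore
A^* =
[[2, -3, -3],
 [0, -1, -2],
 [1, -1, 2]].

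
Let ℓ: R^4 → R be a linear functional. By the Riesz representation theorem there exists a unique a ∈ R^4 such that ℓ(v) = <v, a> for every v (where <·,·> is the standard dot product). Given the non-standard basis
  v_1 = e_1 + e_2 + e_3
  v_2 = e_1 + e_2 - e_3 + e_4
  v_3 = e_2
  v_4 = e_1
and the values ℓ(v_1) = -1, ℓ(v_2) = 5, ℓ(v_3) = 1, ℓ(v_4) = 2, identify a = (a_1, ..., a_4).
a = (2, 1, -4, -2)

Write a = (a_1, ..., a_4) in the standard basis. For each basis vector v_i, ℓ(v_i) = <v_i, a> is a linear equation in the a_j's. Collect the n equations into a matrix system V a = ℓ, where row i of V is v_i (expressed in the standard basis). Since V is invertible (lower-triangular with 1s on the diagonal, up to permutation), solve by back-substitution:
  V =
[[1, 1, 1, 0],
 [1, 1, -1, 1],
 [0, 1, 0, 0],
 [1, 0, 0, 0]]
  V a = (-1, 5, 1, 2)
Solving gives a = (2, 1, -4, -2).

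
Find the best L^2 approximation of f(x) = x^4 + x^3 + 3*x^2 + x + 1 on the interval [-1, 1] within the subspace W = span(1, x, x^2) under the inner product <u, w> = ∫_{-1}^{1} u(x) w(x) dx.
g(x) = 27*x^2/7 + 8*x/5 + 32/35

The best approximation g ∈ W is the orthogonal projection of f onto W. Writing g = a_0 + a_1 x + a_2 x^2, the coefficients solve the normal equations G · a = b where
  G_{ij} = <φ_i, φ_j> and b_i = <f, φ_i>, with φ_0 = 1, φ_1 = x, φ_2 = x^2.
G =
  [2, 0, 2/3]
  [0, 2/3, 0]
  [2/3, 0, 2/5],
b = (22/5, 16/15, 226/105).
Solving gives a_0 = 32/35, a_1 = 8/5, a_2 = 27/7, so
  g(x) = 27*x^2/7 + 8*x/5 + 32/35.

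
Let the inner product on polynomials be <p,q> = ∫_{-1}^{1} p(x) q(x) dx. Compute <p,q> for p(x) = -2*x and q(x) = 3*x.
<p,q> = -4

Expand the product: p(x)·q(x) = -6*x^2.
∫_{-1}^{1} of each monomial x^k gives [2/(k+1) if k even, 0 if k odd]. Integrating term-by-term (or equivalently evaluating the antiderivative F(x) = -2*x^3 at the endpoints):
  F(1) − F(−1) = -2 − (2) = -4.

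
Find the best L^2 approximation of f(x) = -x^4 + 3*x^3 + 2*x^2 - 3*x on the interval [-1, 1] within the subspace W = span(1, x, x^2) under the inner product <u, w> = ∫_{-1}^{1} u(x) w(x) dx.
g(x) = 8*x^2/7 - 6*x/5 + 3/35

The best approximation g ∈ W is the orthogonal projection of f onto W. Writing g = a_0 + a_1 x + a_2 x^2, the coefficients solve the normal equations G · a = b where
  G_{ij} = <φ_i, φ_j> and b_i = <f, φ_i>, with φ_0 = 1, φ_1 = x, φ_2 = x^2.
G =
  [2, 0, 2/3]
  [0, 2/3, 0]
  [2/3, 0, 2/5],
b = (14/15, -4/5, 18/35).
Solving gives a_0 = 3/35, a_1 = -6/5, a_2 = 8/7, so
  g(x) = 8*x^2/7 - 6*x/5 + 3/35.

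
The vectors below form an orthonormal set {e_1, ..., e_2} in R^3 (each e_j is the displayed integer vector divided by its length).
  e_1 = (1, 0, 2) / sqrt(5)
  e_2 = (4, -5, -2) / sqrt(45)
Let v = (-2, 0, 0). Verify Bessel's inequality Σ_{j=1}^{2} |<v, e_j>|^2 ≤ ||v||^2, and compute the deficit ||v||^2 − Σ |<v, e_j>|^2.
Σ |<v, e_j>|^2 = 20/9; ||v||^2 = 4; deficit = 16/9

Write each e_j = u_j / sqrt(<u_j, u_j>) where u_j is the displayed integer vector. Then <v, e_j> = <v, u_j> / sqrt(<u_j, u_j>), so |<v, e_j>|^2 = <v, u_j>^2 / <u_j, u_j>.
Coefficients: <v, e_1> = -2/sqrt(5), <v, e_2> = -8/sqrt(45).
Square and sum: Σ |<v, e_j>|^2 = 20/9.
Compute ||v||^2 = v·v = 4.
Deficit = 4 − 20/9 = 16/9 ≥ 0, confirming Bessel's inequality. (The deficit equals ||v − Σ <v,e_j> e_j||^2, the squared distance from v to span{e_j}.)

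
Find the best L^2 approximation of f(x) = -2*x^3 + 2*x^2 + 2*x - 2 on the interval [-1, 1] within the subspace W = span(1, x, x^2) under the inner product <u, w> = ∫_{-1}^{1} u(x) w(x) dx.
g(x) = 2*x^2 + 4*x/5 - 2

The best approximation g ∈ W is the orthogonal projection of f onto W. Writing g = a_0 + a_1 x + a_2 x^2, the coefficients solve the normal equations G · a = b where
  G_{ij} = <φ_i, φ_j> and b_i = <f, φ_i>, with φ_0 = 1, φ_1 = x, φ_2 = x^2.
G =
  [2, 0, 2/3]
  [0, 2/3, 0]
  [2/3, 0, 2/5],
b = (-8/3, 8/15, -8/15).
Solving gives a_0 = -2, a_1 = 4/5, a_2 = 2, so
  g(x) = 2*x^2 + 4*x/5 - 2.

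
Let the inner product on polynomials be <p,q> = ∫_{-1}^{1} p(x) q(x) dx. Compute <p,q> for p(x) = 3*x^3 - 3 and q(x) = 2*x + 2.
<p,q> = -48/5

Expand the product: p(x)·q(x) = 6*x^4 + 6*x^3 - 6*x - 6.
∫_{-1}^{1} of each monomial x^k gives [2/(k+1) if k even, 0 if k odd]. Integrating term-by-term (or equivalently evaluating the antiderivative F(x) = 6*x^5/5 + 3*x^4/2 - 3*x^2 - 6*x at the endpoints):
  F(1) − F(−1) = -63/10 − (33/10) = -48/5.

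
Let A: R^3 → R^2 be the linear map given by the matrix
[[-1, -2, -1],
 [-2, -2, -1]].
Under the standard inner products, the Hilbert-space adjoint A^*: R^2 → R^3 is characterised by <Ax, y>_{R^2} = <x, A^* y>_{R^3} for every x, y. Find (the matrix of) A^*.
A^* = A^T =
[[-1, -2],
 [-2, -2],
 [-1, -1]]

For real matrices with standard dot products, the defining identity <Ax, y> = <x, A^* y> gives (Ax)^T y = x^T (A^*) y, i.e. x^T A^T y = x^T (A^*) y. Since this holds for all x, y, we must have A^* = A^T. Therefore
A^* =
[[-1, -2],
 [-2, -2],
 [-1, -1]].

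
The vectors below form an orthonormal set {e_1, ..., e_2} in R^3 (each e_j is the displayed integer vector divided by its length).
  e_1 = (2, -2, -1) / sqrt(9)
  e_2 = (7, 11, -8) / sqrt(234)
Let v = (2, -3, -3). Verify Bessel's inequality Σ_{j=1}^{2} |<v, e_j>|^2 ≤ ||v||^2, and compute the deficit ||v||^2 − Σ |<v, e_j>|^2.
Σ |<v, e_j>|^2 = 491/26; ||v||^2 = 22; deficit = 81/26

Write each e_j = u_j / sqrt(<u_j, u_j>) where u_j is the displayed integer vector. Then <v, e_j> = <v, u_j> / sqrt(<u_j, u_j>), so |<v, e_j>|^2 = <v, u_j>^2 / <u_j, u_j>.
Coefficients: <v, e_1> = 13/sqrt(9), <v, e_2> = 5/sqrt(234).
Square and sum: Σ |<v, e_j>|^2 = 491/26.
Compute ||v||^2 = v·v = 22.
Deficit = 22 − 491/26 = 81/26 ≥ 0, confirming Bessel's inequality. (The deficit equals ||v − Σ <v,e_j> e_j||^2, the squared distance from v to span{e_j}.)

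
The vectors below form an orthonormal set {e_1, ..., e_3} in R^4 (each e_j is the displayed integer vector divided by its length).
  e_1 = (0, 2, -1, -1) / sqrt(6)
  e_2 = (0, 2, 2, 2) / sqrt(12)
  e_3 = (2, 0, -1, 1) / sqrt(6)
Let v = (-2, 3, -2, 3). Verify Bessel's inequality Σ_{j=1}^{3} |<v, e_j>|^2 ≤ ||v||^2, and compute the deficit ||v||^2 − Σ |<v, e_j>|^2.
Σ |<v, e_j>|^2 = 29/3; ||v||^2 = 26; deficit = 49/3

Write each e_j = u_j / sqrt(<u_j, u_j>) where u_j is the displayed integer vector. Then <v, e_j> = <v, u_j> / sqrt(<u_j, u_j>), so |<v, e_j>|^2 = <v, u_j>^2 / <u_j, u_j>.
Coefficients: <v, e_1> = 5/sqrt(6), <v, e_2> = 8/sqrt(12), <v, e_3> = 1/sqrt(6).
Square and sum: Σ |<v, e_j>|^2 = 29/3.
Compute ||v||^2 = v·v = 26.
Deficit = 26 − 29/3 = 49/3 ≥ 0, confirming Bessel's inequality. (The deficit equals ||v − Σ <v,e_j> e_j||^2, the squared distance from v to span{e_j}.)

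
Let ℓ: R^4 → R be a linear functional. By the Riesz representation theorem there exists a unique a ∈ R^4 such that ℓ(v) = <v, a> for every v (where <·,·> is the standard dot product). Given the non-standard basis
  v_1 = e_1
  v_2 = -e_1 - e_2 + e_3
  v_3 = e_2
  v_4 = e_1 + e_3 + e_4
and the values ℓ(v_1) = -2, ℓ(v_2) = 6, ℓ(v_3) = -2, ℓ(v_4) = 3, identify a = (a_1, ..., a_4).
a = (-2, -2, 2, 3)

Write a = (a_1, ..., a_4) in the standard basis. For each basis vector v_i, ℓ(v_i) = <v_i, a> is a linear equation in the a_j's. Collect the n equations into a matrix system V a = ℓ, where row i of V is v_i (expressed in the standard basis). Since V is invertible (lower-triangular with 1s on the diagonal, up to permutation), solve by back-substitution:
  V =
[[1, 0, 0, 0],
 [-1, -1, 1, 0],
 [0, 1, 0, 0],
 [1, 0, 1, 1]]
  V a = (-2, 6, -2, 3)
Solving gives a = (-2, -2, 2, 3).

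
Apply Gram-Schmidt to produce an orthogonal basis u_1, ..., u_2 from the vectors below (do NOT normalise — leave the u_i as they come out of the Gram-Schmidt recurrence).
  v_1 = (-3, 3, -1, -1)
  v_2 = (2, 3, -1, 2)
Orthogonal basis:
  u_1 = (-3, 3, -1, -1)
  u_2 = (23/10, 27/10, -9/10, 21/10)

Apply the Gram-Schmidt recurrence
  u_1 = v_1
  u_i = v_i − Σ_{j<i} ((v_i · u_j) / (u_j · u_j)) · u_j.

Step by step this gives:
  u_1 = (-3, 3, -1, -1)
  u_2 = (23/10, 27/10, -9/10, 21/10)

Orthogonality check:
  u_2 · u_1 = 0 (should be 0)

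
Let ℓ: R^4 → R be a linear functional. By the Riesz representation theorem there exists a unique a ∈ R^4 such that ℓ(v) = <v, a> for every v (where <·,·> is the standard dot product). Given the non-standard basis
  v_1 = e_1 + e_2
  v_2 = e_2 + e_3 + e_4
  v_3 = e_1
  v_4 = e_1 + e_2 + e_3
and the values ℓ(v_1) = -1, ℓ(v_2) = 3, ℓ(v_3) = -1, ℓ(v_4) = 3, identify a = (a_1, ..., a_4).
a = (-1, 0, 4, -1)

Write a = (a_1, ..., a_4) in the standard basis. For each basis vector v_i, ℓ(v_i) = <v_i, a> is a linear equation in the a_j's. Collect the n equations into a matrix system V a = ℓ, where row i of V is v_i (expressed in the standard basis). Since V is invertible (lower-triangular with 1s on the diagonal, up to permutation), solve by back-substitution:
  V =
[[1, 1, 0, 0],
 [0, 1, 1, 1],
 [1, 0, 0, 0],
 [1, 1, 1, 0]]
  V a = (-1, 3, -1, 3)
Solving gives a = (-1, 0, 4, -1).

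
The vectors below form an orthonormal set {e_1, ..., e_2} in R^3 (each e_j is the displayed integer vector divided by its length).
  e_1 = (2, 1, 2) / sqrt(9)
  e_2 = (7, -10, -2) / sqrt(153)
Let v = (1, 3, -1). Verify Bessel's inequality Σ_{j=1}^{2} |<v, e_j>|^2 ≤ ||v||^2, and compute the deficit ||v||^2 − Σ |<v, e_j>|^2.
Σ |<v, e_j>|^2 = 66/17; ||v||^2 = 11; deficit = 121/17

Write each e_j = u_j / sqrt(<u_j, u_j>) where u_j is the displayed integer vector. Then <v, e_j> = <v, u_j> / sqrt(<u_j, u_j>), so |<v, e_j>|^2 = <v, u_j>^2 / <u_j, u_j>.
Coefficients: <v, e_1> = 3/sqrt(9), <v, e_2> = -21/sqrt(153).
Square and sum: Σ |<v, e_j>|^2 = 66/17.
Compute ||v||^2 = v·v = 11.
Deficit = 11 − 66/17 = 121/17 ≥ 0, confirming Bessel's inequality. (The deficit equals ||v − Σ <v,e_j> e_j||^2, the squared distance from v to span{e_j}.)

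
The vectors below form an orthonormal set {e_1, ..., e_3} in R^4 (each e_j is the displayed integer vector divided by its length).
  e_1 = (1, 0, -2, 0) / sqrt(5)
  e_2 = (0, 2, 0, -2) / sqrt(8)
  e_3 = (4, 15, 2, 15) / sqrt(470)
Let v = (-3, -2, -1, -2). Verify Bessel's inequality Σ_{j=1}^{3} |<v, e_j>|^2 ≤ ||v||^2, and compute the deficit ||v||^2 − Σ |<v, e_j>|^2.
Σ |<v, e_j>|^2 = 557/47; ||v||^2 = 18; deficit = 289/47

Write each e_j = u_j / sqrt(<u_j, u_j>) where u_j is the displayed integer vector. Then <v, e_j> = <v, u_j> / sqrt(<u_j, u_j>), so |<v, e_j>|^2 = <v, u_j>^2 / <u_j, u_j>.
Coefficients: <v, e_1> = -1/sqrt(5), <v, e_2> = 0/sqrt(8), <v, e_3> = -74/sqrt(470).
Square and sum: Σ |<v, e_j>|^2 = 557/47.
Compute ||v||^2 = v·v = 18.
Deficit = 18 − 557/47 = 289/47 ≥ 0, confirming Bessel's inequality. (The deficit equals ||v − Σ <v,e_j> e_j||^2, the squared distance from v to span{e_j}.)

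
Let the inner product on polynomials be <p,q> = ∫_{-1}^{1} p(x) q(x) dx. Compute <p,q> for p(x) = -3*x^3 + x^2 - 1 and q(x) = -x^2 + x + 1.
<p,q> = -34/15

Expand the product: p(x)·q(x) = 3*x^5 - 4*x^4 - 2*x^3 + 2*x^2 - x - 1.
∫_{-1}^{1} of each monomial x^k gives [2/(k+1) if k even, 0 if k odd]. Integrating term-by-term (or equivalently evaluating the antiderivative F(x) = x^6/2 - 4*x^5/5 - x^4/2 + 2*x^3/3 - x^2/2 - x at the endpoints):
  F(1) − F(−1) = -49/30 − (19/30) = -34/15.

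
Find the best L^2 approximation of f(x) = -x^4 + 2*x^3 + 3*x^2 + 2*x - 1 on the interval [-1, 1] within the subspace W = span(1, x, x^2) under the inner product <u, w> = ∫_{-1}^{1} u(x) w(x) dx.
g(x) = 15*x^2/7 + 16*x/5 - 32/35

The best approximation g ∈ W is the orthogonal projection of f onto W. Writing g = a_0 + a_1 x + a_2 x^2, the coefficients solve the normal equations G · a = b where
  G_{ij} = <φ_i, φ_j> and b_i = <f, φ_i>, with φ_0 = 1, φ_1 = x, φ_2 = x^2.
G =
  [2, 0, 2/3]
  [0, 2/3, 0]
  [2/3, 0, 2/5],
b = (-2/5, 32/15, 26/105).
Solving gives a_0 = -32/35, a_1 = 16/5, a_2 = 15/7, so
  g(x) = 15*x^2/7 + 16*x/5 - 32/35.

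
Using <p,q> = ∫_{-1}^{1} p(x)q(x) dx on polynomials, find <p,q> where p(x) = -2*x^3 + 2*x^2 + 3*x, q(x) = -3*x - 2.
<p,q> = -94/15

Expand the product: p(x)·q(x) = 6*x^4 - 2*x^3 - 13*x^2 - 6*x.
∫_{-1}^{1} of each monomial x^k gives [2/(k+1) if k even, 0 if k odd]. Integrating term-by-term (or equivalently evaluating the antiderivative F(x) = 6*x^5/5 - x^4/2 - 13*x^3/3 - 3*x^2 at the endpoints):
  F(1) − F(−1) = -199/30 − (-11/30) = -94/15.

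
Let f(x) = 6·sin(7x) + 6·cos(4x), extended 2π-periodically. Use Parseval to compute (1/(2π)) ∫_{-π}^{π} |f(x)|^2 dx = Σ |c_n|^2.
Σ |c_n|^2 = 36

Expand |f|^2 and use orthogonality of {sin(nx), cos(mx)} on [-π, π]:
  ∫_{-π}^{π} sin(nx)^2 dx = π, ∫ cos(mx)^2 dx = π, and cross terms integrate to 0.
So ∫_{-π}^{π} f(x)^2 dx = 6^2 · π + 6^2 · π = (36 + 36)π.
Divide by 2π: (36 + 36)/2 = 36.
By Parseval, this equals Σ |c_n|^2.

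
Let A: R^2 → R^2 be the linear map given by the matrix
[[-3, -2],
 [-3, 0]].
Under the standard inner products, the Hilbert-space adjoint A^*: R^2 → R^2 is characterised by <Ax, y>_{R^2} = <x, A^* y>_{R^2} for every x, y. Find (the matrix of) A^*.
A^* = A^T =
[[-3, -3],
 [-2, 0]]

For real matrices with standard dot products, the defining identity <Ax, y> = <x, A^* y> gives (Ax)^T y = x^T (A^*) y, i.e. x^T A^T y = x^T (A^*) y. Since this holds for all x, y, we must have A^* = A^T. Therefore
A^* =
[[-3, -3],
 [-2, 0]].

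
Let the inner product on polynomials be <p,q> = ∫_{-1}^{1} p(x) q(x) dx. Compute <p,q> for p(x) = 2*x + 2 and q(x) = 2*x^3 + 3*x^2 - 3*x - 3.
<p,q> = -52/5

Expand the product: p(x)·q(x) = 4*x^4 + 10*x^3 - 12*x - 6.
∫_{-1}^{1} of each monomial x^k gives [2/(k+1) if k even, 0 if k odd]. Integrating term-by-term (or equivalently evaluating the antiderivative F(x) = 4*x^5/5 + 5*x^4/2 - 6*x^2 - 6*x at the endpoints):
  F(1) − F(−1) = -87/10 − (17/10) = -52/5.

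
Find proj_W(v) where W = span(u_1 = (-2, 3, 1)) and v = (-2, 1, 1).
proj_W(v) = (-8/7, 12/7, 4/7)

Set up U = [u_1 | ... | u_1] ∈ R^(3×1). The projector onto W = col(U) is P = U (U^T U)^(-1) U^T.
Compute U^T U =
  [14],
and U^T v = (8).
Solve U^T U · c = U^T v for the coefficients: c = (4/7). The projection is proj_W(v) = U c.
Check: (v - proj_W(v)) · u_1 = 0  (should be 0).
Result: proj_W(v) = (-8/7, 12/7, 4/7).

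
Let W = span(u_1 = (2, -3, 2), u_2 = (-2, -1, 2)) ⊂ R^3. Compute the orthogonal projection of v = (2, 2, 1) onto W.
proj_W(v) = (10/9, 2/9, -7/9)

Set up U = [u_1 | ... | u_2] ∈ R^(3×2). The projector onto W = col(U) is P = U (U^T U)^(-1) U^T.
Compute U^T U =
  [17, 3]
  [3, 9],
and U^T v = (0, -4).
Solve U^T U · c = U^T v for the coefficients: c = (1/12, -17/36). The projection is proj_W(v) = U c.
Check: (v - proj_W(v)) · u_1 = 0  (should be 0).
Check: (v - proj_W(v)) · u_2 = 0  (should be 0).
Result: proj_W(v) = (10/9, 2/9, -7/9).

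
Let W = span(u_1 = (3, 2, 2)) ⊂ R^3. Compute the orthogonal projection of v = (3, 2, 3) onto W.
proj_W(v) = (57/17, 38/17, 38/17)

Set up U = [u_1 | ... | u_1] ∈ R^(3×1). The projector onto W = col(U) is P = U (U^T U)^(-1) U^T.
Compute U^T U =
  [17],
and U^T v = (19).
Solve U^T U · c = U^T v for the coefficients: c = (19/17). The projection is proj_W(v) = U c.
Check: (v - proj_W(v)) · u_1 = 0  (should be 0).
Result: proj_W(v) = (57/17, 38/17, 38/17).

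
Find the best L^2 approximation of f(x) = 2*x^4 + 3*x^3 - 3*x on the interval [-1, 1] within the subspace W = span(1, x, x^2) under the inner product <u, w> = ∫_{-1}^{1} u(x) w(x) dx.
g(x) = 12*x^2/7 - 6*x/5 - 6/35

The best approximation g ∈ W is the orthogonal projection of f onto W. Writing g = a_0 + a_1 x + a_2 x^2, the coefficients solve the normal equations G · a = b where
  G_{ij} = <φ_i, φ_j> and b_i = <f, φ_i>, with φ_0 = 1, φ_1 = x, φ_2 = x^2.
G =
  [2, 0, 2/3]
  [0, 2/3, 0]
  [2/3, 0, 2/5],
b = (4/5, -4/5, 4/7).
Solving gives a_0 = -6/35, a_1 = -6/5, a_2 = 12/7, so
  g(x) = 12*x^2/7 - 6*x/5 - 6/35.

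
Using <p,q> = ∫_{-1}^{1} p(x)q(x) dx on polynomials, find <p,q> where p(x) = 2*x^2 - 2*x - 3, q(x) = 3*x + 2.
<p,q> = -40/3

Expand the product: p(x)·q(x) = 6*x^3 - 2*x^2 - 13*x - 6.
∫_{-1}^{1} of each monomial x^k gives [2/(k+1) if k even, 0 if k odd]. Integrating term-by-term (or equivalently evaluating the antiderivative F(x) = 3*x^4/2 - 2*x^3/3 - 13*x^2/2 - 6*x at the endpoints):
  F(1) − F(−1) = -35/3 − (5/3) = -40/3.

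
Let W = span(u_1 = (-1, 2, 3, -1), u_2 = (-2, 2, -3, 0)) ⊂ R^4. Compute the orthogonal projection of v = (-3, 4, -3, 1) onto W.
proj_W(v) = (-391/123, 434/123, -131/41, -43/123)

Set up U = [u_1 | ... | u_2] ∈ R^(4×2). The projector onto W = col(U) is P = U (U^T U)^(-1) U^T.
Compute U^T U =
  [15, -3]
  [-3, 17],
and U^T v = (1, 23).
Solve U^T U · c = U^T v for the coefficients: c = (43/123, 58/41). The projection is proj_W(v) = U c.
Check: (v - proj_W(v)) · u_1 = 0  (should be 0).
Check: (v - proj_W(v)) · u_2 = 0  (should be 0).
Result: proj_W(v) = (-391/123, 434/123, -131/41, -43/123).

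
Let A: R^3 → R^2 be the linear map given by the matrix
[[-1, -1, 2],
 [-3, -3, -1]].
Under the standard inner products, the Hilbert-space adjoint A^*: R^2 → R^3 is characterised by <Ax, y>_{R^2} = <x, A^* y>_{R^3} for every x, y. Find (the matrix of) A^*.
A^* = A^T =
[[-1, -3],
 [-1, -3],
 [2, -1]]

For real matrices with standard dot products, the defining identity <Ax, y> = <x, A^* y> gives (Ax)^T y = x^T (A^*) y, i.e. x^T A^T y = x^T (A^*) y. Since this holds for all x, y, we must have A^* = A^T. Therefore
A^* =
[[-1, -3],
 [-1, -3],
 [2, -1]].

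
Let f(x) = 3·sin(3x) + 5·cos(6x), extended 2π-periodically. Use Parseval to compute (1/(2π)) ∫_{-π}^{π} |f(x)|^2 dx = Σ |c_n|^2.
Σ |c_n|^2 = 17

Expand |f|^2 and use orthogonality of {sin(nx), cos(mx)} on [-π, π]:
  ∫_{-π}^{π} sin(nx)^2 dx = π, ∫ cos(mx)^2 dx = π, and cross terms integrate to 0.
So ∫_{-π}^{π} f(x)^2 dx = 3^2 · π + 5^2 · π = (9 + 25)π.
Divide by 2π: (9 + 25)/2 = 17.
By Parseval, this equals Σ |c_n|^2.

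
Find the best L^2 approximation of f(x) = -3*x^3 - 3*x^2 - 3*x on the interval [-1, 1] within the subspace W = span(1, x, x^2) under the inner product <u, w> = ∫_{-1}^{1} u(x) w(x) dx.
g(x) = -3*x^2 - 24*x/5

The best approximation g ∈ W is the orthogonal projection of f onto W. Writing g = a_0 + a_1 x + a_2 x^2, the coefficients solve the normal equations G · a = b where
  G_{ij} = <φ_i, φ_j> and b_i = <f, φ_i>, with φ_0 = 1, φ_1 = x, φ_2 = x^2.
G =
  [2, 0, 2/3]
  [0, 2/3, 0]
  [2/3, 0, 2/5],
b = (-2, -16/5, -6/5).
Solving gives a_0 = 0, a_1 = -24/5, a_2 = -3, so
  g(x) = -3*x^2 - 24*x/5.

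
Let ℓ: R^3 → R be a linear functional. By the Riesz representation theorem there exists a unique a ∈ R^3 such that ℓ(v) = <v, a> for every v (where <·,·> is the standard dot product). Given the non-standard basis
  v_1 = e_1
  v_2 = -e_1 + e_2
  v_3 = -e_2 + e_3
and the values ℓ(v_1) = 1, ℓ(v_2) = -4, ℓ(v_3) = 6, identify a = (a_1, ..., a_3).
a = (1, -3, 3)

Write a = (a_1, ..., a_3) in the standard basis. For each basis vector v_i, ℓ(v_i) = <v_i, a> is a linear equation in the a_j's. Collect the n equations into a matrix system V a = ℓ, where row i of V is v_i (expressed in the standard basis). Since V is invertible (lower-triangular with 1s on the diagonal, up to permutation), solve by back-substitution:
  V =
[[1, 0, 0],
 [-1, 1, 0],
 [0, -1, 1]]
  V a = (1, -4, 6)
Solving gives a = (1, -3, 3).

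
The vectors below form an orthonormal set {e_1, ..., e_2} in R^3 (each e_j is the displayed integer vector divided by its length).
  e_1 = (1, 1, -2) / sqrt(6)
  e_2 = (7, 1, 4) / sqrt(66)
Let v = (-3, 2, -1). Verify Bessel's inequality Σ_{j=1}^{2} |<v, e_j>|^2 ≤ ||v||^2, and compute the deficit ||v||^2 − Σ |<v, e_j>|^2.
Σ |<v, e_j>|^2 = 90/11; ||v||^2 = 14; deficit = 64/11

Write each e_j = u_j / sqrt(<u_j, u_j>) where u_j is the displayed integer vector. Then <v, e_j> = <v, u_j> / sqrt(<u_j, u_j>), so |<v, e_j>|^2 = <v, u_j>^2 / <u_j, u_j>.
Coefficients: <v, e_1> = 1/sqrt(6), <v, e_2> = -23/sqrt(66).
Square and sum: Σ |<v, e_j>|^2 = 90/11.
Compute ||v||^2 = v·v = 14.
Deficit = 14 − 90/11 = 64/11 ≥ 0, confirming Bessel's inequality. (The deficit equals ||v − Σ <v,e_j> e_j||^2, the squared distance from v to span{e_j}.)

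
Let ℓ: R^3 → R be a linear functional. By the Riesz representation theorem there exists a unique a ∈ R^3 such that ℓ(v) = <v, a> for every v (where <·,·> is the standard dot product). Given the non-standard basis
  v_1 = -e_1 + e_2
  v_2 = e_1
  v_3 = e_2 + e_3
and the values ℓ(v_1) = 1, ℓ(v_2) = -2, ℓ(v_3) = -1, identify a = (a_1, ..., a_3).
a = (-2, -1, 0)

Write a = (a_1, ..., a_3) in the standard basis. For each basis vector v_i, ℓ(v_i) = <v_i, a> is a linear equation in the a_j's. Collect the n equations into a matrix system V a = ℓ, where row i of V is v_i (expressed in the standard basis). Since V is invertible (lower-triangular with 1s on the diagonal, up to permutation), solve by back-substitution:
  V =
[[-1, 1, 0],
 [1, 0, 0],
 [0, 1, 1]]
  V a = (1, -2, -1)
Solving gives a = (-2, -1, 0).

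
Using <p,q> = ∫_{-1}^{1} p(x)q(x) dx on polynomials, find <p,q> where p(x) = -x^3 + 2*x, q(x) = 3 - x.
<p,q> = -14/15

Expand the product: p(x)·q(x) = x^4 - 3*x^3 - 2*x^2 + 6*x.
∫_{-1}^{1} of each monomial x^k gives [2/(k+1) if k even, 0 if k odd]. Integrating term-by-term (or equivalently evaluating the antiderivative F(x) = x^5/5 - 3*x^4/4 - 2*x^3/3 + 3*x^2 at the endpoints):
  F(1) − F(−1) = 107/60 − (163/60) = -14/15.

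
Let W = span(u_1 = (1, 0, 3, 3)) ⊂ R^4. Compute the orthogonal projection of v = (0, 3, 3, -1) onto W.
proj_W(v) = (6/19, 0, 18/19, 18/19)

Set up U = [u_1 | ... | u_1] ∈ R^(4×1). The projector onto W = col(U) is P = U (U^T U)^(-1) U^T.
Compute U^T U =
  [19],
and U^T v = (6).
Solve U^T U · c = U^T v for the coefficients: c = (6/19). The projection is proj_W(v) = U c.
Check: (v - proj_W(v)) · u_1 = 0  (should be 0).
Result: proj_W(v) = (6/19, 0, 18/19, 18/19).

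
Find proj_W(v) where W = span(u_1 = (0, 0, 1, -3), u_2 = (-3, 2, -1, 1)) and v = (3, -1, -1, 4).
proj_W(v) = (168/67, -112/67, -107/134, 545/134)

Set up U = [u_1 | ... | u_2] ∈ R^(4×2). The projector onto W = col(U) is P = U (U^T U)^(-1) U^T.
Compute U^T U =
  [10, -4]
  [-4, 15],
and U^T v = (-13, -6).
Solve U^T U · c = U^T v for the coefficients: c = (-219/134, -56/67). The projection is proj_W(v) = U c.
Check: (v - proj_W(v)) · u_1 = 0  (should be 0).
Check: (v - proj_W(v)) · u_2 = 0  (should be 0).
Result: proj_W(v) = (168/67, -112/67, -107/134, 545/134).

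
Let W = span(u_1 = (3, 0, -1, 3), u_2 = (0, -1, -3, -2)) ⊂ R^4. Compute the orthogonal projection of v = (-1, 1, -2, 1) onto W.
proj_W(v) = (111/257, -63/257, -226/257, -15/257)

Set up U = [u_1 | ... | u_2] ∈ R^(4×2). The projector onto W = col(U) is P = U (U^T U)^(-1) U^T.
Compute U^T U =
  [19, -3]
  [-3, 14],
and U^T v = (2, 3).
Solve U^T U · c = U^T v for the coefficients: c = (37/257, 63/257). The projection is proj_W(v) = U c.
Check: (v - proj_W(v)) · u_1 = 0  (should be 0).
Check: (v - proj_W(v)) · u_2 = 0  (should be 0).
Result: proj_W(v) = (111/257, -63/257, -226/257, -15/257).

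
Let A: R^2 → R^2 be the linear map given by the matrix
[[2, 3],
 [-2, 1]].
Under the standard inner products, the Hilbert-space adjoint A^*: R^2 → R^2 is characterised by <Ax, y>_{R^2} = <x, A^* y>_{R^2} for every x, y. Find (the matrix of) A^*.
A^* = A^T =
[[2, -2],
 [3, 1]]

For real matrices with standard dot products, the defining identity <Ax, y> = <x, A^* y> gives (Ax)^T y = x^T (A^*) y, i.e. x^T A^T y = x^T (A^*) y. Since this holds for all x, y, we must have A^* = A^T. Therefore
A^* =
[[2, -2],
 [3, 1]].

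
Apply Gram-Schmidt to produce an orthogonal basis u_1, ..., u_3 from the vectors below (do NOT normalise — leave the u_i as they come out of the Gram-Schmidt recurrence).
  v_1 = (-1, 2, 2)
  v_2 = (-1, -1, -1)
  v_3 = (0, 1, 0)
Orthogonal basis:
  u_1 = (-1, 2, 2)
  u_2 = (-4/3, -1/3, -1/3)
  u_3 = (0, 1/2, -1/2)

Apply the Gram-Schmidt recurrence
  u_1 = v_1
  u_i = v_i − Σ_{j<i} ((v_i · u_j) / (u_j · u_j)) · u_j.

Step by step this gives:
  u_1 = (-1, 2, 2)
  u_2 = (-4/3, -1/3, -1/3)
  u_3 = (0, 1/2, -1/2)

Orthogonality check:
  u_2 · u_1 = 0 (should be 0)
  u_3 · u_1 = 0 (should be 0)
  u_3 · u_2 = 0 (should be 0)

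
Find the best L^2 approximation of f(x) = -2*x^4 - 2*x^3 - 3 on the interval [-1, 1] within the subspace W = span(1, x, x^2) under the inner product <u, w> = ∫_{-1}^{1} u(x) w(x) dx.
g(x) = -12*x^2/7 - 6*x/5 - 99/35

The best approximation g ∈ W is the orthogonal projection of f onto W. Writing g = a_0 + a_1 x + a_2 x^2, the coefficients solve the normal equations G · a = b where
  G_{ij} = <φ_i, φ_j> and b_i = <f, φ_i>, with φ_0 = 1, φ_1 = x, φ_2 = x^2.
G =
  [2, 0, 2/3]
  [0, 2/3, 0]
  [2/3, 0, 2/5],
b = (-34/5, -4/5, -18/7).
Solving gives a_0 = -99/35, a_1 = -6/5, a_2 = -12/7, so
  g(x) = -12*x^2/7 - 6*x/5 - 99/35.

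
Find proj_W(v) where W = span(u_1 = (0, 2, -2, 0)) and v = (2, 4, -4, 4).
proj_W(v) = (0, 4, -4, 0)

Set up U = [u_1 | ... | u_1] ∈ R^(4×1). The projector onto W = col(U) is P = U (U^T U)^(-1) U^T.
Compute U^T U =
  [8],
and U^T v = (16).
Solve U^T U · c = U^T v for the coefficients: c = (2). The projection is proj_W(v) = U c.
Check: (v - proj_W(v)) · u_1 = 0  (should be 0).
Result: proj_W(v) = (0, 4, -4, 0).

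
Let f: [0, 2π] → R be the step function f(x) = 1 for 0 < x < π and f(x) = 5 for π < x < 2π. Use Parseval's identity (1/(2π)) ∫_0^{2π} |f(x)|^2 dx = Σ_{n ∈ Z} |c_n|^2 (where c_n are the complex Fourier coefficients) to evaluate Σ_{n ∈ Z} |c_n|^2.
Σ |c_n|^2 = 13

Parseval equates the L^2 energy of f (normalised by 1/(2π)) with the ℓ^2 sum of its Fourier coefficients: (1/(2π)) ∫_0^{2π} |f|^2 = Σ |c_n|^2.
Compute the left side: (1/(2π)) [∫_0^π 1^2 dx + ∫_π^{2π} 5^2 dx] = (1/(2π)) · (1π + 25π) = (1 + 25)/2 = 13.
So Σ_{n ∈ Z} |c_n|^2 = 13.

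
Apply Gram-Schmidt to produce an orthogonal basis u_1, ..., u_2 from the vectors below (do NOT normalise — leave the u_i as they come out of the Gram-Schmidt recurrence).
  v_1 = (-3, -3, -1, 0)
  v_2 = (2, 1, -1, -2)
Orthogonal basis:
  u_1 = (-3, -3, -1, 0)
  u_2 = (14/19, -5/19, -27/19, -2)

Apply the Gram-Schmidt recurrence
  u_1 = v_1
  u_i = v_i − Σ_{j<i} ((v_i · u_j) / (u_j · u_j)) · u_j.

Step by step this gives:
  u_1 = (-3, -3, -1, 0)
  u_2 = (14/19, -5/19, -27/19, -2)

Orthogonality check:
  u_2 · u_1 = 0 (should be 0)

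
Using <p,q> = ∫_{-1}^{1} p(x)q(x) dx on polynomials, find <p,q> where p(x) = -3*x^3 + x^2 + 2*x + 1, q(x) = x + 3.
<p,q> = 122/15

Expand the product: p(x)·q(x) = -3*x^4 - 8*x^3 + 5*x^2 + 7*x + 3.
∫_{-1}^{1} of each monomial x^k gives [2/(k+1) if k even, 0 if k odd]. Integrating term-by-term (or equivalently evaluating the antiderivative F(x) = -3*x^5/5 - 2*x^4 + 5*x^3/3 + 7*x^2/2 + 3*x at the endpoints):
  F(1) − F(−1) = 167/30 − (-77/30) = 122/15.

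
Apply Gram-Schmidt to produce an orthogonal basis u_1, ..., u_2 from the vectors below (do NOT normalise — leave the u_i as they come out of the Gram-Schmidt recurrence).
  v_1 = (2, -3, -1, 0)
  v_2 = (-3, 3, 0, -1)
Orthogonal basis:
  u_1 = (2, -3, -1, 0)
  u_2 = (-6/7, -3/14, -15/14, -1)

Apply the Gram-Schmidt recurrence
  u_1 = v_1
  u_i = v_i − Σ_{j<i} ((v_i · u_j) / (u_j · u_j)) · u_j.

Step by step this gives:
  u_1 = (2, -3, -1, 0)
  u_2 = (-6/7, -3/14, -15/14, -1)

Orthogonality check:
  u_2 · u_1 = 0 (should be 0)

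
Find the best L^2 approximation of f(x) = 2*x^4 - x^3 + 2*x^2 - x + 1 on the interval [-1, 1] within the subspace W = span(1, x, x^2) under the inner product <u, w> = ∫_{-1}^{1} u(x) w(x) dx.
g(x) = 26*x^2/7 - 8*x/5 + 29/35

The best approximation g ∈ W is the orthogonal projection of f onto W. Writing g = a_0 + a_1 x + a_2 x^2, the coefficients solve the normal equations G · a = b where
  G_{ij} = <φ_i, φ_j> and b_i = <f, φ_i>, with φ_0 = 1, φ_1 = x, φ_2 = x^2.
G =
  [2, 0, 2/3]
  [0, 2/3, 0]
  [2/3, 0, 2/5],
b = (62/15, -16/15, 214/105).
Solving gives a_0 = 29/35, a_1 = -8/5, a_2 = 26/7, so
  g(x) = 26*x^2/7 - 8*x/5 + 29/35.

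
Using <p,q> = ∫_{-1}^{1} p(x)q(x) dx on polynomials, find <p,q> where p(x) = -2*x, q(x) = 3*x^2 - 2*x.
<p,q> = 8/3

Expand the product: p(x)·q(x) = -6*x^3 + 4*x^2.
∫_{-1}^{1} of each monomial x^k gives [2/(k+1) if k even, 0 if k odd]. Integrating term-by-term (or equivalently evaluating the antiderivative F(x) = -3*x^4/2 + 4*x^3/3 at the endpoints):
  F(1) − F(−1) = -1/6 − (-17/6) = 8/3.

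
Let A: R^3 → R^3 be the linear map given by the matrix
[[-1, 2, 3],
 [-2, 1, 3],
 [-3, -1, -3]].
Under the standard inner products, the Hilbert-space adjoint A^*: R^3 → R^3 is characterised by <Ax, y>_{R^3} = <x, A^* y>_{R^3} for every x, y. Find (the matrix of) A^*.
A^* = A^T =
[[-1, -2, -3],
 [2, 1, -1],
 [3, 3, -3]]

For real matrices with standard dot products, the defining identity <Ax, y> = <x, A^* y> gives (Ax)^T y = x^T (A^*) y, i.e. x^T A^T y = x^T (A^*) y. Since this holds for all x, y, we must have A^* = A^T. Therefore
A^* =
[[-1, -2, -3],
 [2, 1, -1],
 [3, 3, -3]].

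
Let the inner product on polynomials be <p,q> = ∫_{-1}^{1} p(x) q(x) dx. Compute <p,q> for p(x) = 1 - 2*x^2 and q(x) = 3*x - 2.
<p,q> = -4/3

Expand the product: p(x)·q(x) = -6*x^3 + 4*x^2 + 3*x - 2.
∫_{-1}^{1} of each monomial x^k gives [2/(k+1) if k even, 0 if k odd]. Integrating term-by-term (or equivalently evaluating the antiderivative F(x) = -3*x^4/2 + 4*x^3/3 + 3*x^2/2 - 2*x at the endpoints):
  F(1) − F(−1) = -2/3 − (2/3) = -4/3.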